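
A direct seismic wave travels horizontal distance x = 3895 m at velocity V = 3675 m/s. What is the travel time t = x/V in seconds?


t = x / V
= 3895 / 3675
= 1.0599 s

1.0599


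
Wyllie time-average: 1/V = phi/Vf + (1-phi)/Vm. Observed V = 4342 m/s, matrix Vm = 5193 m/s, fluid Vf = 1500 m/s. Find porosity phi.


1/V - 1/Vm = 1/4342 - 1/5193 = 3.774e-05
1/Vf - 1/Vm = 1/1500 - 1/5193 = 0.0004741
phi = 3.774e-05 / 0.0004741 = 0.0796

0.0796


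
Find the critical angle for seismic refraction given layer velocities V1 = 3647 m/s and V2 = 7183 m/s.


V1/V2 = 3647/7183 = 0.507727
theta_c = arcsin(0.507727) = 30.5125 degrees

30.5125


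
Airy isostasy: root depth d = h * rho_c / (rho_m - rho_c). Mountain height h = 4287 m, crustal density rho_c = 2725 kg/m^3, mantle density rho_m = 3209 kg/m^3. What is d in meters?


rho_m - rho_c = 3209 - 2725 = 484
d = 4287 * 2725 / 484
= 11682075 / 484
= 24136.52 m

24136.52


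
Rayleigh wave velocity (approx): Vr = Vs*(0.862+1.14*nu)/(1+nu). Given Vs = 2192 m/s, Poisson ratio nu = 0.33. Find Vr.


Numerator factor = 0.862 + 1.14*0.33 = 1.2382
Denominator = 1 + 0.33 = 1.33
Vr = 2192 * 1.2382 / 1.33 = 2040.7 m/s

2040.7


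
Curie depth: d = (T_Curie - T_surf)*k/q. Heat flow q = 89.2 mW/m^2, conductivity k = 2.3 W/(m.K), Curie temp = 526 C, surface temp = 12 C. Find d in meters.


T_Curie - T_surf = 526 - 12 = 514 C
Convert q to W/m^2: 89.2 mW/m^2 = 0.0892 W/m^2
d = 514 * 2.3 / 0.0892 = 13253.36 m

13253.36


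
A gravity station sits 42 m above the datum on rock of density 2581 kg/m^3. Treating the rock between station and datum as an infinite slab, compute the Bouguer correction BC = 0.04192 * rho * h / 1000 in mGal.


BC = 0.04192 * rho * h / 1000
= 0.04192 * 2581 * 42 / 1000
= 4.5442 mGal

4.5442


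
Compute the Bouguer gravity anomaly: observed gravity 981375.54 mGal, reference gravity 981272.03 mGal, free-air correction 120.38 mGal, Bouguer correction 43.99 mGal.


BA = g_obs - g_ref + FAC - BC
= 981375.54 - 981272.03 + 120.38 - 43.99
= 179.9 mGal

179.9


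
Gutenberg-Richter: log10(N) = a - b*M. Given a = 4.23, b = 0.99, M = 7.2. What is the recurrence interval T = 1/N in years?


log10(N) = 4.23 - 0.99*7.2 = -2.898
N = 10^-2.898 = 0.001265
T = 1/N = 1/0.001265 = 790.6786 years

790.6786


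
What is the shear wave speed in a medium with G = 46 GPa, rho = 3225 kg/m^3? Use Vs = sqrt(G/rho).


Convert G to Pa: G = 46e9 Pa
Compute G/rho = 46e9 / 3225 = 14263565.8915
Vs = sqrt(14263565.8915) = 3776.71 m/s

3776.71


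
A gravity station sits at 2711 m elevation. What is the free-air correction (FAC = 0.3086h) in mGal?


FAC = 0.3086 * h
= 0.3086 * 2711
= 836.6146 mGal

836.6146


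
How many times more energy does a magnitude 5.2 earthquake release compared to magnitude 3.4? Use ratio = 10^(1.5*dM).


M2 - M1 = 5.2 - 3.4 = 1.8
1.5 * 1.8 = 2.7
ratio = 10^2.7 = 501.19

501.19


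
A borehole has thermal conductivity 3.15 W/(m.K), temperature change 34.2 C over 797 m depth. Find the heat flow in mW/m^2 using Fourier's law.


q = k * dT / dz * 1000
= 3.15 * 34.2 / 797 * 1000
= 0.135169 * 1000
= 135.1694 mW/m^2

135.1694


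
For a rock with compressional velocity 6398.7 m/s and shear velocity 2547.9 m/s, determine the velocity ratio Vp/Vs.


Vp/Vs = 6398.7 / 2547.9
= 2.5114

2.5114


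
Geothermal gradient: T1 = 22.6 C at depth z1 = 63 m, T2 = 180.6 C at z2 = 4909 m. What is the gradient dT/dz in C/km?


dT = 180.6 - 22.6 = 158.0 C
dz = 4909 - 63 = 4846 m
gradient = dT/dz * 1000 = 158.0/4846 * 1000 = 32.6042 C/km

32.6042


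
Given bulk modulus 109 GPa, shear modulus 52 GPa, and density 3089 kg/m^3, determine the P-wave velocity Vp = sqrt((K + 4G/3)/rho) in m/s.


First compute the effective modulus:
K + 4G/3 = 109e9 + 4*52e9/3 = 178333333333.33 Pa
Then divide by density:
178333333333.33 / 3089 = 57731736.2685 Pa/(kg/m^3)
Take the square root:
Vp = sqrt(57731736.2685) = 7598.14 m/s

7598.14


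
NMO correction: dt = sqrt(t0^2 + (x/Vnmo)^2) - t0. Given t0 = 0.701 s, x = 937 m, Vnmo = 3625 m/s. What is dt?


x/Vnmo = 937/3625 = 0.258483
(x/Vnmo)^2 = 0.066813
t0^2 = 0.491401
sqrt(0.491401 + 0.066813) = 0.747137
dt = 0.747137 - 0.701 = 0.046137

0.046137


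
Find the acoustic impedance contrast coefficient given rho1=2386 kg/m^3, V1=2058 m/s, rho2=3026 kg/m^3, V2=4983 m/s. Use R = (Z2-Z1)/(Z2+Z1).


Z1 = 2386 * 2058 = 4910388
Z2 = 3026 * 4983 = 15078558
R = (15078558 - 4910388) / (15078558 + 4910388) = 10168170 / 19988946 = 0.5087

0.5087


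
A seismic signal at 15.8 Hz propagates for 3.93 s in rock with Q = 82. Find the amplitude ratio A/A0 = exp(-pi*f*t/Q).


pi*f*t/Q = pi*15.8*3.93/82 = 2.378952
A/A0 = exp(-2.378952) = 0.092648

0.092648


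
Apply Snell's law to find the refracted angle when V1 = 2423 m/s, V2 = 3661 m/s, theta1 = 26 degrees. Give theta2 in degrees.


sin(theta1) = sin(26 deg) = 0.438371
sin(theta2) = V2/V1 * sin(theta1) = 3661/2423 * 0.438371 = 0.662351
theta2 = arcsin(0.662351) = 41.4794 degrees

41.4794


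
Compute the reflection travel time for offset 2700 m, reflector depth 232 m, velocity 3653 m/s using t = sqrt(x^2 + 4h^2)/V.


x^2 + 4h^2 = 2700^2 + 4*232^2 = 7290000 + 215296 = 7505296
sqrt(7505296) = 2739.5795
t = 2739.5795 / 3653 = 0.75 s

0.75


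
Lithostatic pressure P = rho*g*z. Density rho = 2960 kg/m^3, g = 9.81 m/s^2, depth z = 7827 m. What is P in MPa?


P = rho * g * z / 1e6
= 2960 * 9.81 * 7827 / 1e6
= 227277295.2 / 1e6
= 227.2773 MPa

227.2773


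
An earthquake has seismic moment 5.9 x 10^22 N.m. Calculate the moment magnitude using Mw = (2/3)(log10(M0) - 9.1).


log10(M0) = log10(5.9 x 10^22) = 22.7709
Mw = 2/3 * (22.7709 - 9.1)
= 2/3 * 13.6709
= 9.11

9.11


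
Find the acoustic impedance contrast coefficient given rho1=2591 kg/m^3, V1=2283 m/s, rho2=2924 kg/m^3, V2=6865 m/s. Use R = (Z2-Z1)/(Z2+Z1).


Z1 = 2591 * 2283 = 5915253
Z2 = 2924 * 6865 = 20073260
R = (20073260 - 5915253) / (20073260 + 5915253) = 14158007 / 25988513 = 0.5448

0.5448


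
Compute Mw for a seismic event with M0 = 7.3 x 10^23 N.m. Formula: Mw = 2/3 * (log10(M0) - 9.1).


log10(M0) = log10(7.3 x 10^23) = 23.8633
Mw = 2/3 * (23.8633 - 9.1)
= 2/3 * 14.7633
= 9.84

9.84


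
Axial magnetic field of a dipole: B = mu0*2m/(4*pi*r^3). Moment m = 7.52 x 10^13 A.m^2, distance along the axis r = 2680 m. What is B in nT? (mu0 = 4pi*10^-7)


m = 7.52 x 10^13 = 75200000000000 A.m^2
2m = 150400000000000 A.m^2
r^3 = 2680^3 = 19248832000
B = (4pi*10^-7) * 150400000000000 / (4*pi * 19248832000) * 1e9
= 188998214.039962 / 241887956805.54 * 1e9
= 781346.1097 nT

781346.1097


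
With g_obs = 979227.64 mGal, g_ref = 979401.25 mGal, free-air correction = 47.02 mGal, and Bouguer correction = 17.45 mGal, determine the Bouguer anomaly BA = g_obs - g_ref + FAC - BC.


BA = g_obs - g_ref + FAC - BC
= 979227.64 - 979401.25 + 47.02 - 17.45
= -144.04 mGal

-144.04


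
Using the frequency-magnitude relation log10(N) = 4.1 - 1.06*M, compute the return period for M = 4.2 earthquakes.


log10(N) = 4.1 - 1.06*4.2 = -0.352
N = 10^-0.352 = 0.444631
T = 1/N = 1/0.444631 = 2.2491 years

2.2491


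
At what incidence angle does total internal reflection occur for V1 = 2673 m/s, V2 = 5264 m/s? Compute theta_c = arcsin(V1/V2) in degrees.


V1/V2 = 2673/5264 = 0.507789
theta_c = arcsin(0.507789) = 30.5167 degrees

30.5167


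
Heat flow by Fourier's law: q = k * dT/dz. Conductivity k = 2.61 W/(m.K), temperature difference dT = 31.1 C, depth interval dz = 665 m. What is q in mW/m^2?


q = k * dT / dz * 1000
= 2.61 * 31.1 / 665 * 1000
= 0.122062 * 1000
= 122.0617 mW/m^2

122.0617


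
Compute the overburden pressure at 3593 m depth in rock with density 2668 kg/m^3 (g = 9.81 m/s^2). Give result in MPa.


P = rho * g * z / 1e6
= 2668 * 9.81 * 3593 / 1e6
= 94039876.44 / 1e6
= 94.0399 MPa

94.0399


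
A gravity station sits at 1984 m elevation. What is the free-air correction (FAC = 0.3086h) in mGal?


FAC = 0.3086 * h
= 0.3086 * 1984
= 612.2624 mGal

612.2624


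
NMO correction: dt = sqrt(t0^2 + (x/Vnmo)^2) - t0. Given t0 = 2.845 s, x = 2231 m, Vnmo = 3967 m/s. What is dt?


x/Vnmo = 2231/3967 = 0.56239
(x/Vnmo)^2 = 0.316282
t0^2 = 8.094025
sqrt(8.094025 + 0.316282) = 2.900053
dt = 2.900053 - 2.845 = 0.055053

0.055053


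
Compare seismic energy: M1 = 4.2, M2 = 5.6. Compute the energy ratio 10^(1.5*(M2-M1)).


M2 - M1 = 5.6 - 4.2 = 1.4
1.5 * 1.4 = 2.1
ratio = 10^2.1 = 125.89

125.89


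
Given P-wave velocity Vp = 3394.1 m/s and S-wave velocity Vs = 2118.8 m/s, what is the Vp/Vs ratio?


Vp/Vs = 3394.1 / 2118.8
= 1.6019

1.6019


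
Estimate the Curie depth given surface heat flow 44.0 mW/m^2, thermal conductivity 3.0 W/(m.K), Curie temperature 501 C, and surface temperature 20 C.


T_Curie - T_surf = 501 - 20 = 481 C
Convert q to W/m^2: 44.0 mW/m^2 = 0.044 W/m^2
d = 481 * 3.0 / 0.044 = 32795.45 m

32795.45


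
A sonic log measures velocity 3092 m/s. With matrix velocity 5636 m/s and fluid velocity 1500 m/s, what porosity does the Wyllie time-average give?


1/V - 1/Vm = 1/3092 - 1/5636 = 0.00014598
1/Vf - 1/Vm = 1/1500 - 1/5636 = 0.00048924
phi = 0.00014598 / 0.00048924 = 0.2984

0.2984


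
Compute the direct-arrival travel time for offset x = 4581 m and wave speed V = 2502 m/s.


t = x / V
= 4581 / 2502
= 1.8309 s

1.8309


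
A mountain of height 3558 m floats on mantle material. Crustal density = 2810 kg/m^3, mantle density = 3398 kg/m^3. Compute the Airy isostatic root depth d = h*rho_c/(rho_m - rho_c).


rho_m - rho_c = 3398 - 2810 = 588
d = 3558 * 2810 / 588
= 9997980 / 588
= 17003.37 m

17003.37


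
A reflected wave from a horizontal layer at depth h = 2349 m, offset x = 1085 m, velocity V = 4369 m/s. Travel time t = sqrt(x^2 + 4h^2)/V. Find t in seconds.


x^2 + 4h^2 = 1085^2 + 4*2349^2 = 1177225 + 22071204 = 23248429
sqrt(23248429) = 4821.6625
t = 4821.6625 / 4369 = 1.1036 s

1.1036


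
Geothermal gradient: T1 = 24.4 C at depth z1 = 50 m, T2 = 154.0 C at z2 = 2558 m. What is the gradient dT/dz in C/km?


dT = 154.0 - 24.4 = 129.6 C
dz = 2558 - 50 = 2508 m
gradient = dT/dz * 1000 = 129.6/2508 * 1000 = 51.6746 C/km

51.6746


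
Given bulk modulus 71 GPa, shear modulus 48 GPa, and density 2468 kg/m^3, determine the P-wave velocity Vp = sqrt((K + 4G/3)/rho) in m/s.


First compute the effective modulus:
K + 4G/3 = 71e9 + 4*48e9/3 = 135000000000.0 Pa
Then divide by density:
135000000000.0 / 2468 = 54700162.0746 Pa/(kg/m^3)
Take the square root:
Vp = sqrt(54700162.0746) = 7395.96 m/s

7395.96


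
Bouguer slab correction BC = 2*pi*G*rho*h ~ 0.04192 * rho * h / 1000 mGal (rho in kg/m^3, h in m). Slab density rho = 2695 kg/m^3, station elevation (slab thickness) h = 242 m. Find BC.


BC = 0.04192 * rho * h / 1000
= 0.04192 * 2695 * 242 / 1000
= 27.3398 mGal

27.3398


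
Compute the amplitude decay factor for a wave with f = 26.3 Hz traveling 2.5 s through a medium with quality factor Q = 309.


pi*f*t/Q = pi*26.3*2.5/309 = 0.668478
A/A0 = exp(-0.668478) = 0.512488

0.512488


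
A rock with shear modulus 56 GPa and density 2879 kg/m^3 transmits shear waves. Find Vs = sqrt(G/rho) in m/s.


Convert G to Pa: G = 56e9 Pa
Compute G/rho = 56e9 / 2879 = 19451198.3328
Vs = sqrt(19451198.3328) = 4410.35 m/s

4410.35


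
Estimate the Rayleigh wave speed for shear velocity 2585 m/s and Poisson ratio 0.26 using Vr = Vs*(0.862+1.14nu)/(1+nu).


Numerator factor = 0.862 + 1.14*0.26 = 1.1584
Denominator = 1 + 0.26 = 1.26
Vr = 2585 * 1.1584 / 1.26 = 2376.56 m/s

2376.56


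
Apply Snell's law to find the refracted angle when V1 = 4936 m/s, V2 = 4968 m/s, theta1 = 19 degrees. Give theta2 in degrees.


sin(theta1) = sin(19 deg) = 0.325568
sin(theta2) = V2/V1 * sin(theta1) = 4968/4936 * 0.325568 = 0.327679
theta2 = arcsin(0.327679) = 19.1279 degrees

19.1279


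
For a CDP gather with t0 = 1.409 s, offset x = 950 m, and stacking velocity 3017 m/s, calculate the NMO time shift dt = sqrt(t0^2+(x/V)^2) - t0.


x/Vnmo = 950/3017 = 0.314882
(x/Vnmo)^2 = 0.099151
t0^2 = 1.985281
sqrt(1.985281 + 0.099151) = 1.443756
dt = 1.443756 - 1.409 = 0.034756

0.034756


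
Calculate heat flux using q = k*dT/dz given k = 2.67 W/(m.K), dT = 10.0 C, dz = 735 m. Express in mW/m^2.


q = k * dT / dz * 1000
= 2.67 * 10.0 / 735 * 1000
= 0.036327 * 1000
= 36.3265 mW/m^2

36.3265


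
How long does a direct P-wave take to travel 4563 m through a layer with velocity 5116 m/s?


t = x / V
= 4563 / 5116
= 0.8919 s

0.8919


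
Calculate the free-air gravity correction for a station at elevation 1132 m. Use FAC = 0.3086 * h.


FAC = 0.3086 * h
= 0.3086 * 1132
= 349.3352 mGal

349.3352


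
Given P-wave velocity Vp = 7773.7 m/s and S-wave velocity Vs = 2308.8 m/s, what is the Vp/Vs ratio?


Vp/Vs = 7773.7 / 2308.8
= 3.367

3.367


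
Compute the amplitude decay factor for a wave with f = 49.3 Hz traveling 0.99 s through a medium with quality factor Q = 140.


pi*f*t/Q = pi*49.3*0.99/140 = 1.095227
A/A0 = exp(-1.095227) = 0.334464

0.334464


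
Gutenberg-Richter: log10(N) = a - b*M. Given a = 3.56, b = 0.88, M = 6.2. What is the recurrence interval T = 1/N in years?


log10(N) = 3.56 - 0.88*6.2 = -1.896
N = 10^-1.896 = 0.012706
T = 1/N = 1/0.012706 = 78.7046 years

78.7046


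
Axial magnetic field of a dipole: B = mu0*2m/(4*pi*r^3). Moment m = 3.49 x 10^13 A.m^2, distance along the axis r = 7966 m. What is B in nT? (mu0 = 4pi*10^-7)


m = 3.49 x 10^13 = 34900000000000 A.m^2
2m = 69800000000000 A.m^2
r^3 = 7966^3 = 505499704696
B = (4pi*10^-7) * 69800000000000 / (4*pi * 505499704696) * 1e9
= 87713266.888227 / 6352296634659.05 * 1e9
= 13808.1188 nT

13808.1188


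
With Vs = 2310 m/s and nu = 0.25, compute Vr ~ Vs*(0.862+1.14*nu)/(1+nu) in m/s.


Numerator factor = 0.862 + 1.14*0.25 = 1.147
Denominator = 1 + 0.25 = 1.25
Vr = 2310 * 1.147 / 1.25 = 2119.66 m/s

2119.66


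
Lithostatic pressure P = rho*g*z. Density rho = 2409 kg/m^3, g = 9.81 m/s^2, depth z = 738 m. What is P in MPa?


P = rho * g * z / 1e6
= 2409 * 9.81 * 738 / 1e6
= 17440630.02 / 1e6
= 17.4406 MPa

17.4406


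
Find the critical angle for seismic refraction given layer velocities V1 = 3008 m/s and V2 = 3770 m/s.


V1/V2 = 3008/3770 = 0.797878
theta_c = arcsin(0.797878) = 52.9279 degrees

52.9279


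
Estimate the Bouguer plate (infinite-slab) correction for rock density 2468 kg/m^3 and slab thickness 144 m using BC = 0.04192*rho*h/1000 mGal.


BC = 0.04192 * rho * h / 1000
= 0.04192 * 2468 * 144 / 1000
= 14.898 mGal

14.898


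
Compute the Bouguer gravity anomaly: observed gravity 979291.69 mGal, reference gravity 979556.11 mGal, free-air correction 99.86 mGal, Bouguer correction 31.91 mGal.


BA = g_obs - g_ref + FAC - BC
= 979291.69 - 979556.11 + 99.86 - 31.91
= -196.47 mGal

-196.47


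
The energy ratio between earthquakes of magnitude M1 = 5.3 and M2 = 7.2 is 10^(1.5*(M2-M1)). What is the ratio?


M2 - M1 = 7.2 - 5.3 = 1.9
1.5 * 1.9 = 2.85
ratio = 10^2.85 = 707.95

707.95


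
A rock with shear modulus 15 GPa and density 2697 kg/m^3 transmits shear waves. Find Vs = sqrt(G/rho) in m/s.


Convert G to Pa: G = 15e9 Pa
Compute G/rho = 15e9 / 2697 = 5561735.2614
Vs = sqrt(5561735.2614) = 2358.33 m/s

2358.33


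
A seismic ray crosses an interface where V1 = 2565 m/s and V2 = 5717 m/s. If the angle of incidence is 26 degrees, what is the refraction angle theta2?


sin(theta1) = sin(26 deg) = 0.438371
sin(theta2) = V2/V1 * sin(theta1) = 5717/2565 * 0.438371 = 0.977063
theta2 = arcsin(0.977063) = 77.7048 degrees

77.7048


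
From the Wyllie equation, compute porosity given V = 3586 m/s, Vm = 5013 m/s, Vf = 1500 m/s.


1/V - 1/Vm = 1/3586 - 1/5013 = 7.938e-05
1/Vf - 1/Vm = 1/1500 - 1/5013 = 0.00046719
phi = 7.938e-05 / 0.00046719 = 0.1699

0.1699


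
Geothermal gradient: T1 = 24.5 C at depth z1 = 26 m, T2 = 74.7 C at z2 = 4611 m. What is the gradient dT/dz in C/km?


dT = 74.7 - 24.5 = 50.2 C
dz = 4611 - 26 = 4585 m
gradient = dT/dz * 1000 = 50.2/4585 * 1000 = 10.9487 C/km

10.9487


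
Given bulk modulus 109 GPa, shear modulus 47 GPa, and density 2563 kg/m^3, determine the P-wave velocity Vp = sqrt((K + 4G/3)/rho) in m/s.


First compute the effective modulus:
K + 4G/3 = 109e9 + 4*47e9/3 = 171666666666.67 Pa
Then divide by density:
171666666666.67 / 2563 = 66978800.8844 Pa/(kg/m^3)
Take the square root:
Vp = sqrt(66978800.8844) = 8184.06 m/s

8184.06


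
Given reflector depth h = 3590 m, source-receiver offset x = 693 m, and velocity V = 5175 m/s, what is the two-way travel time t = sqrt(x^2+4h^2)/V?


x^2 + 4h^2 = 693^2 + 4*3590^2 = 480249 + 51552400 = 52032649
sqrt(52032649) = 7213.366
t = 7213.366 / 5175 = 1.3939 s

1.3939


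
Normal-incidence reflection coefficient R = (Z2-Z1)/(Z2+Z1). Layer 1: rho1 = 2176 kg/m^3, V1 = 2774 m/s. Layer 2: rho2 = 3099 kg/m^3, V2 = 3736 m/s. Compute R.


Z1 = 2176 * 2774 = 6036224
Z2 = 3099 * 3736 = 11577864
R = (11577864 - 6036224) / (11577864 + 6036224) = 5541640 / 17614088 = 0.3146

0.3146


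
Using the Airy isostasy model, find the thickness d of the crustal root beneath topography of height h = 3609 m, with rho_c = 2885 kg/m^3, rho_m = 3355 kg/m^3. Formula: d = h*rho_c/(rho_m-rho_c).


rho_m - rho_c = 3355 - 2885 = 470
d = 3609 * 2885 / 470
= 10411965 / 470
= 22153.12 m

22153.12


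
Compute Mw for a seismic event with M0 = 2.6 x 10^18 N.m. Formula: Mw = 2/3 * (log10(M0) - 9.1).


log10(M0) = log10(2.6 x 10^18) = 18.415
Mw = 2/3 * (18.415 - 9.1)
= 2/3 * 9.315
= 6.21

6.21


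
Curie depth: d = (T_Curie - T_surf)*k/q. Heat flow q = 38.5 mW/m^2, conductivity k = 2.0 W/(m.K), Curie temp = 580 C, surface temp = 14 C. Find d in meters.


T_Curie - T_surf = 580 - 14 = 566 C
Convert q to W/m^2: 38.5 mW/m^2 = 0.0385 W/m^2
d = 566 * 2.0 / 0.0385 = 29402.6 m

29402.6


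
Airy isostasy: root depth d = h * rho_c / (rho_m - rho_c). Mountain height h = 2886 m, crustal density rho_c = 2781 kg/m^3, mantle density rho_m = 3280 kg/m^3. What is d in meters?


rho_m - rho_c = 3280 - 2781 = 499
d = 2886 * 2781 / 499
= 8025966 / 499
= 16084.1 m

16084.1


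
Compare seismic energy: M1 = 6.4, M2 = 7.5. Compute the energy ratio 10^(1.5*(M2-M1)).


M2 - M1 = 7.5 - 6.4 = 1.1
1.5 * 1.1 = 1.65
ratio = 10^1.65 = 44.67

44.67


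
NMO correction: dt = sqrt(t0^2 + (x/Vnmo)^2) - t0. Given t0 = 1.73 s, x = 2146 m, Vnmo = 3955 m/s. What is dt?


x/Vnmo = 2146/3955 = 0.542604
(x/Vnmo)^2 = 0.294419
t0^2 = 2.9929
sqrt(2.9929 + 0.294419) = 1.813097
dt = 1.813097 - 1.73 = 0.083097

0.083097


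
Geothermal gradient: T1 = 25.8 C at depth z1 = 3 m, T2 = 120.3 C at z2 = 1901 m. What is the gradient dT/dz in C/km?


dT = 120.3 - 25.8 = 94.5 C
dz = 1901 - 3 = 1898 m
gradient = dT/dz * 1000 = 94.5/1898 * 1000 = 49.7893 C/km

49.7893


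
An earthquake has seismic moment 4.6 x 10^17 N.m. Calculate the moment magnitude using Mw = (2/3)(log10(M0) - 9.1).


log10(M0) = log10(4.6 x 10^17) = 17.6628
Mw = 2/3 * (17.6628 - 9.1)
= 2/3 * 8.5628
= 5.71

5.71


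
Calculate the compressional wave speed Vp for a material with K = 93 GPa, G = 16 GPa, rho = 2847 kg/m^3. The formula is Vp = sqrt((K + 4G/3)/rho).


First compute the effective modulus:
K + 4G/3 = 93e9 + 4*16e9/3 = 114333333333.33 Pa
Then divide by density:
114333333333.33 / 2847 = 40159231.9401 Pa/(kg/m^3)
Take the square root:
Vp = sqrt(40159231.9401) = 6337.13 m/s

6337.13


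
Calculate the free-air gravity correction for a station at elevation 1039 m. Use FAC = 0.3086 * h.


FAC = 0.3086 * h
= 0.3086 * 1039
= 320.6354 mGal

320.6354


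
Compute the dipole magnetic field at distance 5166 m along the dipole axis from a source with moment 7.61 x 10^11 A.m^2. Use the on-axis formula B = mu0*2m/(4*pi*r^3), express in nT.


m = 7.61 x 10^11 = 761000000000 A.m^2
2m = 1522000000000 A.m^2
r^3 = 5166^3 = 137867914296
B = (4pi*10^-7) * 1522000000000 / (4*pi * 137867914296) * 1e9
= 1912601.607505 / 1732499306872.24 * 1e9
= 1103.9552 nT

1103.9552


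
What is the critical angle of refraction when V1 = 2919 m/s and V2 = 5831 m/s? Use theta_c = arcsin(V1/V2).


V1/V2 = 2919/5831 = 0.5006
theta_c = arcsin(0.5006) = 30.0397 degrees

30.0397


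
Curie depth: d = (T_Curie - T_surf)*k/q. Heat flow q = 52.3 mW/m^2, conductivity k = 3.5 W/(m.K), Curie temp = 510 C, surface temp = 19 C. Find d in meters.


T_Curie - T_surf = 510 - 19 = 491 C
Convert q to W/m^2: 52.3 mW/m^2 = 0.0523 W/m^2
d = 491 * 3.5 / 0.0523 = 32858.51 m

32858.51


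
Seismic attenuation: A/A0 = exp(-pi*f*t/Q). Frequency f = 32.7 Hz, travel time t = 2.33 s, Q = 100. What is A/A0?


pi*f*t/Q = pi*32.7*2.33/100 = 2.393611
A/A0 = exp(-2.393611) = 0.091299

0.091299


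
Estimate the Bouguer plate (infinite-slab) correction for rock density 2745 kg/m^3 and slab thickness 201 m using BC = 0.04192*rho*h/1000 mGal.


BC = 0.04192 * rho * h / 1000
= 0.04192 * 2745 * 201 / 1000
= 23.1292 mGal

23.1292


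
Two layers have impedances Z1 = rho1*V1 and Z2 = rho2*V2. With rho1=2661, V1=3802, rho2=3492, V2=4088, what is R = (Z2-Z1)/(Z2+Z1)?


Z1 = 2661 * 3802 = 10117122
Z2 = 3492 * 4088 = 14275296
R = (14275296 - 10117122) / (14275296 + 10117122) = 4158174 / 24392418 = 0.1705

0.1705


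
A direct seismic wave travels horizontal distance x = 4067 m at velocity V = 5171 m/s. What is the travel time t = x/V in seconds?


t = x / V
= 4067 / 5171
= 0.7865 s

0.7865


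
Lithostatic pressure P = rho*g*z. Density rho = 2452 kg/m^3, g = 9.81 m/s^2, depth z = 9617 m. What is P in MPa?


P = rho * g * z / 1e6
= 2452 * 9.81 * 9617 / 1e6
= 231328472.04 / 1e6
= 231.3285 MPa

231.3285


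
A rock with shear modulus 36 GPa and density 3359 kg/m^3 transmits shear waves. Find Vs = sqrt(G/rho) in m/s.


Convert G to Pa: G = 36e9 Pa
Compute G/rho = 36e9 / 3359 = 10717475.4391
Vs = sqrt(10717475.4391) = 3273.76 m/s

3273.76


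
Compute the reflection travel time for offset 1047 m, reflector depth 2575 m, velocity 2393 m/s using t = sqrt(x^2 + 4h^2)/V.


x^2 + 4h^2 = 1047^2 + 4*2575^2 = 1096209 + 26522500 = 27618709
sqrt(27618709) = 5255.3505
t = 5255.3505 / 2393 = 2.1961 s

2.1961


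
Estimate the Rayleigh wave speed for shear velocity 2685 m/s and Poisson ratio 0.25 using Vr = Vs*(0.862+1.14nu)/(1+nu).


Numerator factor = 0.862 + 1.14*0.25 = 1.147
Denominator = 1 + 0.25 = 1.25
Vr = 2685 * 1.147 / 1.25 = 2463.76 m/s

2463.76


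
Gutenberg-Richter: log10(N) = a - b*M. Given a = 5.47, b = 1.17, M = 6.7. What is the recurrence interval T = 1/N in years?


log10(N) = 5.47 - 1.17*6.7 = -2.369
N = 10^-2.369 = 0.004276
T = 1/N = 1/0.004276 = 233.8837 years

233.8837


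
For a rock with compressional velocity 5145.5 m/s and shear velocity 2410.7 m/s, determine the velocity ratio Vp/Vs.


Vp/Vs = 5145.5 / 2410.7
= 2.1344

2.1344


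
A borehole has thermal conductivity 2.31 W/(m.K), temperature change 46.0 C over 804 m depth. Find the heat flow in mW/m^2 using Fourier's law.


q = k * dT / dz * 1000
= 2.31 * 46.0 / 804 * 1000
= 0.132164 * 1000
= 132.1642 mW/m^2

132.1642


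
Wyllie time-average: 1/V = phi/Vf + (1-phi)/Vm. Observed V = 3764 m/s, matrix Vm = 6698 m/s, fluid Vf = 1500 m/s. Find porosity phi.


1/V - 1/Vm = 1/3764 - 1/6698 = 0.00011638
1/Vf - 1/Vm = 1/1500 - 1/6698 = 0.00051737
phi = 0.00011638 / 0.00051737 = 0.2249

0.2249


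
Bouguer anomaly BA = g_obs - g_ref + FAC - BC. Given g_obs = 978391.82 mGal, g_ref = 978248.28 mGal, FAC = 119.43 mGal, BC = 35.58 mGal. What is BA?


BA = g_obs - g_ref + FAC - BC
= 978391.82 - 978248.28 + 119.43 - 35.58
= 227.39 mGal

227.39


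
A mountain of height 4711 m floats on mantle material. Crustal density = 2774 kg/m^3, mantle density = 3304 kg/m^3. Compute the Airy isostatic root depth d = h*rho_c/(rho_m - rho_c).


rho_m - rho_c = 3304 - 2774 = 530
d = 4711 * 2774 / 530
= 13068314 / 530
= 24657.2 m

24657.2


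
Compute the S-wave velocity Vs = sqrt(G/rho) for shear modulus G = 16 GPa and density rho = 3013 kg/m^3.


Convert G to Pa: G = 16e9 Pa
Compute G/rho = 16e9 / 3013 = 5310321.9383
Vs = sqrt(5310321.9383) = 2304.41 m/s

2304.41


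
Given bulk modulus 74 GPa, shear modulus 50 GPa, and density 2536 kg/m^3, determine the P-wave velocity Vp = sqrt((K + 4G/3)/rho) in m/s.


First compute the effective modulus:
K + 4G/3 = 74e9 + 4*50e9/3 = 140666666666.67 Pa
Then divide by density:
140666666666.67 / 2536 = 55467928.4963 Pa/(kg/m^3)
Take the square root:
Vp = sqrt(55467928.4963) = 7447.68 m/s

7447.68


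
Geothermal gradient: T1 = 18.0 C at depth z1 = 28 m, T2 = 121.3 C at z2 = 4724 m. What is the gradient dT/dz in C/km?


dT = 121.3 - 18.0 = 103.3 C
dz = 4724 - 28 = 4696 m
gradient = dT/dz * 1000 = 103.3/4696 * 1000 = 21.9974 C/km

21.9974


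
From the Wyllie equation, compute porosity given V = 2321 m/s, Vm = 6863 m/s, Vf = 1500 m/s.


1/V - 1/Vm = 1/2321 - 1/6863 = 0.00028514
1/Vf - 1/Vm = 1/1500 - 1/6863 = 0.00052096
phi = 0.00028514 / 0.00052096 = 0.5473

0.5473


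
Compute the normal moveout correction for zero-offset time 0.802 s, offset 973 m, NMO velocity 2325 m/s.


x/Vnmo = 973/2325 = 0.418495
(x/Vnmo)^2 = 0.175138
t0^2 = 0.643204
sqrt(0.643204 + 0.175138) = 0.904622
dt = 0.904622 - 0.802 = 0.102622

0.102622


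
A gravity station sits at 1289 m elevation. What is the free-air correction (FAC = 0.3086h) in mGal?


FAC = 0.3086 * h
= 0.3086 * 1289
= 397.7854 mGal

397.7854


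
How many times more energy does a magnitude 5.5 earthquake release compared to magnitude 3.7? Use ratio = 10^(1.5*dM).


M2 - M1 = 5.5 - 3.7 = 1.8
1.5 * 1.8 = 2.7
ratio = 10^2.7 = 501.19

501.19


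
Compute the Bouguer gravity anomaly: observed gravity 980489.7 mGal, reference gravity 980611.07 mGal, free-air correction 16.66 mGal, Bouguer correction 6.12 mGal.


BA = g_obs - g_ref + FAC - BC
= 980489.7 - 980611.07 + 16.66 - 6.12
= -110.83 mGal

-110.83


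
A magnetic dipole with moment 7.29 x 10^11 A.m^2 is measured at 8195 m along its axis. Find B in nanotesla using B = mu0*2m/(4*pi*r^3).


m = 7.29 x 10^11 = 729000000000 A.m^2
2m = 1458000000000 A.m^2
r^3 = 8195^3 = 550360014875
B = (4pi*10^-7) * 1458000000000 / (4*pi * 550360014875) * 1e9
= 1832176.835574 / 6916027918243.48 * 1e9
= 264.9175 nT

264.9175


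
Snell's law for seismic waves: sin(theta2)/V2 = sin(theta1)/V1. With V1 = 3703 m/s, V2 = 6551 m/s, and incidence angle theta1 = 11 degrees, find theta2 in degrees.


sin(theta1) = sin(11 deg) = 0.190809
sin(theta2) = V2/V1 * sin(theta1) = 6551/3703 * 0.190809 = 0.337561
theta2 = arcsin(0.337561) = 19.7284 degrees

19.7284


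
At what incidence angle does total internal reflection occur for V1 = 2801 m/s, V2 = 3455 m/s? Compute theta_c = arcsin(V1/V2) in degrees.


V1/V2 = 2801/3455 = 0.810709
theta_c = arcsin(0.810709) = 54.1653 degrees

54.1653


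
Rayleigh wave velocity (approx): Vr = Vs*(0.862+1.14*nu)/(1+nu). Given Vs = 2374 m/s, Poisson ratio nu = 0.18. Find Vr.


Numerator factor = 0.862 + 1.14*0.18 = 1.0672
Denominator = 1 + 0.18 = 1.18
Vr = 2374 * 1.0672 / 1.18 = 2147.06 m/s

2147.06


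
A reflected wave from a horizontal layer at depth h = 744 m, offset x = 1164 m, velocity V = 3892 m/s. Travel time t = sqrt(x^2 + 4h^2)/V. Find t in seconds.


x^2 + 4h^2 = 1164^2 + 4*744^2 = 1354896 + 2214144 = 3569040
sqrt(3569040) = 1889.1903
t = 1889.1903 / 3892 = 0.4854 s

0.4854


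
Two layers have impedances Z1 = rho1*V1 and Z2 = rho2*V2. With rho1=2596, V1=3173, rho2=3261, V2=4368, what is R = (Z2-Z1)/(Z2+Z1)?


Z1 = 2596 * 3173 = 8237108
Z2 = 3261 * 4368 = 14244048
R = (14244048 - 8237108) / (14244048 + 8237108) = 6006940 / 22481156 = 0.2672

0.2672


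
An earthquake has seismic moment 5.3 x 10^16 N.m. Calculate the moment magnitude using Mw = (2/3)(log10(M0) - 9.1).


log10(M0) = log10(5.3 x 10^16) = 16.7243
Mw = 2/3 * (16.7243 - 9.1)
= 2/3 * 7.6243
= 5.08

5.08


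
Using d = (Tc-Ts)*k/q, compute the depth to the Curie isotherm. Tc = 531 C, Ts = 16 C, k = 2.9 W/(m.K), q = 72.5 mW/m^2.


T_Curie - T_surf = 531 - 16 = 515 C
Convert q to W/m^2: 72.5 mW/m^2 = 0.0725 W/m^2
d = 515 * 2.9 / 0.0725 = 20600.0 m

20600.0


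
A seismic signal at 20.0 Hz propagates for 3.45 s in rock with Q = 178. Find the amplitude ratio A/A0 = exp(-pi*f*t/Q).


pi*f*t/Q = pi*20.0*3.45/178 = 1.217808
A/A0 = exp(-1.217808) = 0.295878

0.295878


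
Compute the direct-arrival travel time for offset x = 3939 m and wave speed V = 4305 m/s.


t = x / V
= 3939 / 4305
= 0.915 s

0.915


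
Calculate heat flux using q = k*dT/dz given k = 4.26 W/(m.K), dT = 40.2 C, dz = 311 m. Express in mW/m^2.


q = k * dT / dz * 1000
= 4.26 * 40.2 / 311 * 1000
= 0.55065 * 1000
= 550.6495 mW/m^2

550.6495


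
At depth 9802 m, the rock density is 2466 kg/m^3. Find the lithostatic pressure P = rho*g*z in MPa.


P = rho * g * z / 1e6
= 2466 * 9.81 * 9802 / 1e6
= 237124690.92 / 1e6
= 237.1247 MPa

237.1247


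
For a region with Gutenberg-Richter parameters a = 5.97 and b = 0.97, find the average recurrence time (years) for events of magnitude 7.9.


log10(N) = 5.97 - 0.97*7.9 = -1.693
N = 10^-1.693 = 0.020277
T = 1/N = 1/0.020277 = 49.3174 years

49.3174


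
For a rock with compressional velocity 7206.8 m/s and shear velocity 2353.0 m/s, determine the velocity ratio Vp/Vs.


Vp/Vs = 7206.8 / 2353.0
= 3.0628

3.0628


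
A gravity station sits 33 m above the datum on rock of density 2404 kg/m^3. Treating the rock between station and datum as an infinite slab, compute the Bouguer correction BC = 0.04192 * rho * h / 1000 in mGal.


BC = 0.04192 * rho * h / 1000
= 0.04192 * 2404 * 33 / 1000
= 3.3256 mGal

3.3256


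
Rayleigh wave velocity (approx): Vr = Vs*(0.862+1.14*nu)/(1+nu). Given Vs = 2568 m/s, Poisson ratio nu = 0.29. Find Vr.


Numerator factor = 0.862 + 1.14*0.29 = 1.1926
Denominator = 1 + 0.29 = 1.29
Vr = 2568 * 1.1926 / 1.29 = 2374.11 m/s

2374.11


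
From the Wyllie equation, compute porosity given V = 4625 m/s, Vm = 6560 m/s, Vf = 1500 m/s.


1/V - 1/Vm = 1/4625 - 1/6560 = 6.378e-05
1/Vf - 1/Vm = 1/1500 - 1/6560 = 0.00051423
phi = 6.378e-05 / 0.00051423 = 0.124

0.124


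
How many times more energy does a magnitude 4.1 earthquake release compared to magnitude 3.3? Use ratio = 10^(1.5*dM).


M2 - M1 = 4.1 - 3.3 = 0.8
1.5 * 0.8 = 1.2
ratio = 10^1.2 = 15.85

15.85


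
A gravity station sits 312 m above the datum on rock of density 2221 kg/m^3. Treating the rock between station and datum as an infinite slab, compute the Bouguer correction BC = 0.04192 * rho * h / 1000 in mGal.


BC = 0.04192 * rho * h / 1000
= 0.04192 * 2221 * 312 / 1000
= 29.0485 mGal

29.0485


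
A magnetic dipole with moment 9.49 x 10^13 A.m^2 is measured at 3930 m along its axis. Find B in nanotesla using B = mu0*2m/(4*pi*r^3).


m = 9.49 x 10^13 = 94900000000000 A.m^2
2m = 189800000000000 A.m^2
r^3 = 3930^3 = 60698457000
B = (4pi*10^-7) * 189800000000000 / (4*pi * 60698457000) * 1e9
= 238509714.260537 / 762759306381.74 * 1e9
= 312693.2864 nT

312693.2864


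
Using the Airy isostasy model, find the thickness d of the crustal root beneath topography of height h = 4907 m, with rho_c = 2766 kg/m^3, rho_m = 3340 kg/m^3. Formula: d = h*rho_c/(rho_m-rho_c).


rho_m - rho_c = 3340 - 2766 = 574
d = 4907 * 2766 / 574
= 13572762 / 574
= 23645.93 m

23645.93


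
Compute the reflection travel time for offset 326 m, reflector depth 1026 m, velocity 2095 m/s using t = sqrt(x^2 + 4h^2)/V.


x^2 + 4h^2 = 326^2 + 4*1026^2 = 106276 + 4210704 = 4316980
sqrt(4316980) = 2077.7343
t = 2077.7343 / 2095 = 0.9918 s

0.9918


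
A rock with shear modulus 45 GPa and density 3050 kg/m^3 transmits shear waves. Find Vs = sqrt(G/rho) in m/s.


Convert G to Pa: G = 45e9 Pa
Compute G/rho = 45e9 / 3050 = 14754098.3607
Vs = sqrt(14754098.3607) = 3841.11 m/s

3841.11


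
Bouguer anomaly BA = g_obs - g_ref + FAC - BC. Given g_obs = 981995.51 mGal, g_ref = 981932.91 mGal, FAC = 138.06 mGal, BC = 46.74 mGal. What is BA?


BA = g_obs - g_ref + FAC - BC
= 981995.51 - 981932.91 + 138.06 - 46.74
= 153.92 mGal

153.92


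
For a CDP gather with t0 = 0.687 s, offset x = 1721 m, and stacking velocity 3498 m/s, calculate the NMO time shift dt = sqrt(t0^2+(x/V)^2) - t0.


x/Vnmo = 1721/3498 = 0.491995
(x/Vnmo)^2 = 0.242059
t0^2 = 0.471969
sqrt(0.471969 + 0.242059) = 0.845002
dt = 0.845002 - 0.687 = 0.158002

0.158002


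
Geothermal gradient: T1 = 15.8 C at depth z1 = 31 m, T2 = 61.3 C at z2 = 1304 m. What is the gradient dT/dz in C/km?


dT = 61.3 - 15.8 = 45.5 C
dz = 1304 - 31 = 1273 m
gradient = dT/dz * 1000 = 45.5/1273 * 1000 = 35.7423 C/km

35.7423


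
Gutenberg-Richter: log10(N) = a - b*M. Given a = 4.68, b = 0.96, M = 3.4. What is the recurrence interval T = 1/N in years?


log10(N) = 4.68 - 0.96*3.4 = 1.416
N = 10^1.416 = 26.061535
T = 1/N = 1/26.061535 = 0.0384 years

0.0384


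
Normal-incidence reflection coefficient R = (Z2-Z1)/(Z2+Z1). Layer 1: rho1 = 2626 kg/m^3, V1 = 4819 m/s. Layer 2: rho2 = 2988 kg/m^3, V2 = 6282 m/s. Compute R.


Z1 = 2626 * 4819 = 12654694
Z2 = 2988 * 6282 = 18770616
R = (18770616 - 12654694) / (18770616 + 12654694) = 6115922 / 31425310 = 0.1946

0.1946


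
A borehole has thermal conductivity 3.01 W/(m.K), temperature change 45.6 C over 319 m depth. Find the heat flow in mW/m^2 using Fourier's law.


q = k * dT / dz * 1000
= 3.01 * 45.6 / 319 * 1000
= 0.43027 * 1000
= 430.2696 mW/m^2

430.2696


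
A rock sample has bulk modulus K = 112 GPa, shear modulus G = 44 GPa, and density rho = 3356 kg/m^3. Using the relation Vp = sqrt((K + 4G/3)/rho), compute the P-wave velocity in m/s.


First compute the effective modulus:
K + 4G/3 = 112e9 + 4*44e9/3 = 170666666666.67 Pa
Then divide by density:
170666666666.67 / 3356 = 50854191.4978 Pa/(kg/m^3)
Take the square root:
Vp = sqrt(50854191.4978) = 7131.21 m/s

7131.21


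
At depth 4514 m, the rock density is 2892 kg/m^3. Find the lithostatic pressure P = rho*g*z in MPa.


P = rho * g * z / 1e6
= 2892 * 9.81 * 4514 / 1e6
= 128064527.28 / 1e6
= 128.0645 MPa

128.0645


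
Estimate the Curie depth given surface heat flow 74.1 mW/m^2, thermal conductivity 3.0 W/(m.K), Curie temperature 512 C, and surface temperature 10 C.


T_Curie - T_surf = 512 - 10 = 502 C
Convert q to W/m^2: 74.1 mW/m^2 = 0.0741 W/m^2
d = 502 * 3.0 / 0.0741 = 20323.89 m

20323.89


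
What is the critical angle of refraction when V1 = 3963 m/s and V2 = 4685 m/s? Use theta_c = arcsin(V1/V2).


V1/V2 = 3963/4685 = 0.845891
theta_c = arcsin(0.845891) = 57.7675 degrees

57.7675


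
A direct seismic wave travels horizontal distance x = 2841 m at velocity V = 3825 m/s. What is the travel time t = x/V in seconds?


t = x / V
= 2841 / 3825
= 0.7427 s

0.7427


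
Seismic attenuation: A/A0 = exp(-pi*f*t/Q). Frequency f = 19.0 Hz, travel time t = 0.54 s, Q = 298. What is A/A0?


pi*f*t/Q = pi*19.0*0.54/298 = 0.108164
A/A0 = exp(-0.108164) = 0.897481

0.897481


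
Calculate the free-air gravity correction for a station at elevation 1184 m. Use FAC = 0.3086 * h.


FAC = 0.3086 * h
= 0.3086 * 1184
= 365.3824 mGal

365.3824


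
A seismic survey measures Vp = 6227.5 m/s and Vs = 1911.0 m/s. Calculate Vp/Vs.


Vp/Vs = 6227.5 / 1911.0
= 3.2588

3.2588


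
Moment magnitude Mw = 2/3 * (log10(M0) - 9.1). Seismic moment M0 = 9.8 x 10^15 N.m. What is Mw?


log10(M0) = log10(9.8 x 10^15) = 15.9912
Mw = 2/3 * (15.9912 - 9.1)
= 2/3 * 6.8912
= 4.59

4.59


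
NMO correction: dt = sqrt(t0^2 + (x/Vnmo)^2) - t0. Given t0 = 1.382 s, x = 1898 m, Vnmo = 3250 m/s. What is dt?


x/Vnmo = 1898/3250 = 0.584
(x/Vnmo)^2 = 0.341056
t0^2 = 1.909924
sqrt(1.909924 + 0.341056) = 1.500327
dt = 1.500327 - 1.382 = 0.118327

0.118327


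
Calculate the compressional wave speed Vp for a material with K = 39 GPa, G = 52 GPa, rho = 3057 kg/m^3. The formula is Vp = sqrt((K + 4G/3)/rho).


First compute the effective modulus:
K + 4G/3 = 39e9 + 4*52e9/3 = 108333333333.33 Pa
Then divide by density:
108333333333.33 / 3057 = 35437793.0433 Pa/(kg/m^3)
Take the square root:
Vp = sqrt(35437793.0433) = 5952.97 m/s

5952.97


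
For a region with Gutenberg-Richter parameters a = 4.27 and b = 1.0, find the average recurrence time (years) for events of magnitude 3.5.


log10(N) = 4.27 - 1.0*3.5 = 0.77
N = 10^0.77 = 5.888437
T = 1/N = 1/5.888437 = 0.1698 years

0.1698


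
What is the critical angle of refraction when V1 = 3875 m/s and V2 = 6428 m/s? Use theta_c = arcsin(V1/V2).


V1/V2 = 3875/6428 = 0.602831
theta_c = arcsin(0.602831) = 37.0729 degrees

37.0729


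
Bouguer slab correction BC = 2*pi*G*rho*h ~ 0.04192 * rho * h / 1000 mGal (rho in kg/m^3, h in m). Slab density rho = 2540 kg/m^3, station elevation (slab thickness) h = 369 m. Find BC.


BC = 0.04192 * rho * h / 1000
= 0.04192 * 2540 * 369 / 1000
= 39.2899 mGal

39.2899


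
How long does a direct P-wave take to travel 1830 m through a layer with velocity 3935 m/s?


t = x / V
= 1830 / 3935
= 0.4651 s

0.4651


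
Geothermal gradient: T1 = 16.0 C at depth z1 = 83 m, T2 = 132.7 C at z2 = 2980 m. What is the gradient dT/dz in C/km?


dT = 132.7 - 16.0 = 116.7 C
dz = 2980 - 83 = 2897 m
gradient = dT/dz * 1000 = 116.7/2897 * 1000 = 40.2831 C/km

40.2831


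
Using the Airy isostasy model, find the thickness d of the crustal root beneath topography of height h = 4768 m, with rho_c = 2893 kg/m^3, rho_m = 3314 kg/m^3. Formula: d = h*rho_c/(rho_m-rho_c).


rho_m - rho_c = 3314 - 2893 = 421
d = 4768 * 2893 / 421
= 13793824 / 421
= 32764.43 m

32764.43


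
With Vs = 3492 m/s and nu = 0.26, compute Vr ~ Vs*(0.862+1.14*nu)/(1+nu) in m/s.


Numerator factor = 0.862 + 1.14*0.26 = 1.1584
Denominator = 1 + 0.26 = 1.26
Vr = 3492 * 1.1584 / 1.26 = 3210.42 m/s

3210.42


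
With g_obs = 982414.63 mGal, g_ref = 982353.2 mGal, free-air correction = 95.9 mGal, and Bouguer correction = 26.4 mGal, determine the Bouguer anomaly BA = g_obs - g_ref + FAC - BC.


BA = g_obs - g_ref + FAC - BC
= 982414.63 - 982353.2 + 95.9 - 26.4
= 130.93 mGal

130.93


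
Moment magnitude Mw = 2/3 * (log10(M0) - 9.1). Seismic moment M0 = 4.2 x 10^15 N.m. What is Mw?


log10(M0) = log10(4.2 x 10^15) = 15.6232
Mw = 2/3 * (15.6232 - 9.1)
= 2/3 * 6.5232
= 4.35

4.35


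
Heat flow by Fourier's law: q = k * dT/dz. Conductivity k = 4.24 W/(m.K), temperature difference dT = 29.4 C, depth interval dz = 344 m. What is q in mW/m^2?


q = k * dT / dz * 1000
= 4.24 * 29.4 / 344 * 1000
= 0.362372 * 1000
= 362.3721 mW/m^2

362.3721


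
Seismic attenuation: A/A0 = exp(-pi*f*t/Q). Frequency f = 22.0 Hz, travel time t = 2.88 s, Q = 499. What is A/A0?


pi*f*t/Q = pi*22.0*2.88/499 = 0.3989
A/A0 = exp(-0.3989) = 0.671058

0.671058


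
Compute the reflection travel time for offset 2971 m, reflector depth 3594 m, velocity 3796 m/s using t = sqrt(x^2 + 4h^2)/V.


x^2 + 4h^2 = 2971^2 + 4*3594^2 = 8826841 + 51667344 = 60494185
sqrt(60494185) = 7777.8008
t = 7777.8008 / 3796 = 2.0489 s

2.0489


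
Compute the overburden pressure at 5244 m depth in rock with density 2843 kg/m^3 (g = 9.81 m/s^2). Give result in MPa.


P = rho * g * z / 1e6
= 2843 * 9.81 * 5244 / 1e6
= 146254268.52 / 1e6
= 146.2543 MPa

146.2543


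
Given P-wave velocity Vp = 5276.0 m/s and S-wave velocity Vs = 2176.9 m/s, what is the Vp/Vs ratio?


Vp/Vs = 5276.0 / 2176.9
= 2.4236

2.4236


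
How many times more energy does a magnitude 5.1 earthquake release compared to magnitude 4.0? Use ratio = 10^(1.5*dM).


M2 - M1 = 5.1 - 4.0 = 1.1
1.5 * 1.1 = 1.65
ratio = 10^1.65 = 44.67

44.67
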